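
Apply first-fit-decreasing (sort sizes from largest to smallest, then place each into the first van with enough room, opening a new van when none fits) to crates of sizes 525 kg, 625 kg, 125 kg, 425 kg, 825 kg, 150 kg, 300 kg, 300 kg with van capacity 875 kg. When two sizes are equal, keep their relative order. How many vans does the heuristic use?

4

Sorted descending: 825, 625, 525, 425, 300, 300, 150, 125.
  825 → van 1 (new)  [load 825/875]
  625 → van 2 (new)  [load 625/875]
  525 → van 3 (new)  [load 525/875]
  425 → van 4 (new)  [load 425/875]
  300 → van 3  [load 825/875]
  300 → van 4  [load 725/875]
  150 → van 2  [load 775/875]
  125 → van 4  [load 850/875]
4 vans opened.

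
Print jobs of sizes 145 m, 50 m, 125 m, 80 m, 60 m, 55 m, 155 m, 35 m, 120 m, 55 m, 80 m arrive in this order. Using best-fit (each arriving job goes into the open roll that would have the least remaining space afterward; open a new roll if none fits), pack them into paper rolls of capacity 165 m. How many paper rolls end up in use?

  145 → roll 1 (new)  [load 145/165]
  50 → roll 2 (new)  [load 50/165]
  125 → roll 3 (new)  [load 125/165]
  80 → roll 2  [load 130/165]
  60 → roll 4 (new)  [load 60/165]
  55 → roll 4  [load 115/165]
  155 → roll 5 (new)  [load 155/165]
  35 → roll 2  [load 165/165]
  120 → roll 6 (new)  [load 120/165]
  55 → roll 7 (new)  [load 55/165]
  80 → roll 7  [load 135/165]
7 paper rolls opened.

7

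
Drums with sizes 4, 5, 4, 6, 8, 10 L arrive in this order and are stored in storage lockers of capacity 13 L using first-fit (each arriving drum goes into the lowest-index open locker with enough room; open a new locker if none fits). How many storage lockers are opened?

4

  4 → locker 1 (new)  [load 4/13]
  5 → locker 1  [load 9/13]
  4 → locker 1  [load 13/13]
  6 → locker 2 (new)  [load 6/13]
  8 → locker 3 (new)  [load 8/13]
  10 → locker 4 (new)  [load 10/13]
4 storage lockers opened.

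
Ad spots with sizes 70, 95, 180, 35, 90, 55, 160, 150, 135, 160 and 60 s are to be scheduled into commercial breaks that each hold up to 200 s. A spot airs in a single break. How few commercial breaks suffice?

7

Total = 180 + 160 + 160 + 150 + 135 + 95 + 90 + 70 + 60 + 55 + 35 = 1190 s.
Lower bound: ⌈1190/200⌉ = 6 commercial breaks.
A packing using 7 commercial breaks:
  break 1: 180 = 180
  break 2: 160 + 35 = 195
  break 3: 160 = 160
  break 4: 150 = 150
  break 5: 135 + 60 = 195
  break 6: 95 + 90 = 185
  break 7: 70 + 55 = 125
No arrangement into 6 commercial breaks stays within capacity, so 7 is optimal.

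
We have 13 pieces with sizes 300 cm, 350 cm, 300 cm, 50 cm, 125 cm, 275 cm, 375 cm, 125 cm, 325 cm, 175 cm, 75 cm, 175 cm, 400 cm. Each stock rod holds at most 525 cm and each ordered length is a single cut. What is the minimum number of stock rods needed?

7

Total = 400 + 375 + 350 + 325 + 300 + 300 + 275 + 175 + 175 + 125 + 125 + 75 + 50 = 3050 cm.
Lower bound: ⌈3050/525⌉ = 6 stock rods.
Also, 7 pieces each exceed 525/2 cm, and no two of those can share a stock rod, so at least 7 stock rods are needed.
A packing using 7 stock rods:
  stock rod 1: 400 + 125 = 525
  stock rod 2: 375 + 125 = 500
  stock rod 3: 350 + 175 = 525
  stock rod 4: 325 + 175 = 500
  stock rod 5: 300 + 75 + 50 = 425
  stock rod 6: 300 = 300
  stock rod 7: 275 = 275
This matches the lower bound, so 7 is optimal.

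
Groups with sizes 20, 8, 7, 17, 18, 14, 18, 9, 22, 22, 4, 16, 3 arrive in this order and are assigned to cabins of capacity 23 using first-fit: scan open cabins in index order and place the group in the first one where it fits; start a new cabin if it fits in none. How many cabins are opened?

  20 → cabin 1 (new)  [load 20/23]
  8 → cabin 2 (new)  [load 8/23]
  7 → cabin 2  [load 15/23]
  17 → cabin 3 (new)  [load 17/23]
  18 → cabin 4 (new)  [load 18/23]
  14 → cabin 5 (new)  [load 14/23]
  18 → cabin 6 (new)  [load 18/23]
  9 → cabin 5  [load 23/23]
  22 → cabin 7 (new)  [load 22/23]
  22 → cabin 8 (new)  [load 22/23]
  4 → cabin 2  [load 19/23]
  16 → cabin 9 (new)  [load 16/23]
  3 → cabin 1  [load 23/23]
9 cabins opened.

9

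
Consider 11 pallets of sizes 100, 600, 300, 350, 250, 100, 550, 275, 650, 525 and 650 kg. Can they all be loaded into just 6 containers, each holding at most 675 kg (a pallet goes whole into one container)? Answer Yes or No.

Total = 4350 kg; ⌈4350/675⌉ = 7.
At least 7 containers are required, but only 6 are allowed.

No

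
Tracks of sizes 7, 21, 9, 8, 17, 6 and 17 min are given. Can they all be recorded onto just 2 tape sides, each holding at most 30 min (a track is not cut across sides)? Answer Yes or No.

Total = 85 min; ⌈85/30⌉ = 3.
At least 3 tape sides are required, but only 2 are allowed.

No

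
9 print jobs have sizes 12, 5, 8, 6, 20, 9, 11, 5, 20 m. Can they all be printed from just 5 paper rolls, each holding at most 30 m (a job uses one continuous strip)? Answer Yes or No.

A valid assignment using 4 paper rolls:
  roll 1: 20 + 9 = 29
  roll 2: 20 + 8 = 28
  roll 3: 12 + 11 + 6 = 29
  roll 4: 5 + 5 = 10
That uses only 4 ≤ 5, so 5 paper rolls are enough.

Yes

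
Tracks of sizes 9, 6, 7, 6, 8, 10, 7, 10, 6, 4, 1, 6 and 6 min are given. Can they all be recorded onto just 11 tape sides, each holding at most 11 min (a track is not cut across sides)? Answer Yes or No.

A valid assignment using 11 tape sides:
  side 1: 10 + 1 = 11
  side 2: 10 = 10
  side 3: 9 = 9
  side 4: 8 = 8
  side 5: 7 + 4 = 11
  side 6: 7 = 7
  side 7: 6 = 6
  side 8: 6 = 6
  side 9: 6 = 6
  side 10: 6 = 6
  side 11: 6 = 6
Every load is within 11 min, so 11 tape sides suffice.

Yes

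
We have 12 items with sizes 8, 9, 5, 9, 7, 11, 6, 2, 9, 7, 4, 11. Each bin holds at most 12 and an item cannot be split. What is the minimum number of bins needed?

Total = 11 + 11 + 9 + 9 + 9 + 8 + 7 + 7 + 6 + 5 + 4 + 2 = 88.
Lower bound: ⌈88/12⌉ = 8 bins.
A packing using 9 bins:
  bin 1: 11 = 11
  bin 2: 11 = 11
  bin 3: 9 + 2 = 11
  bin 4: 9 = 9
  bin 5: 9 = 9
  bin 6: 8 + 4 = 12
  bin 7: 7 + 5 = 12
  bin 8: 7 = 7
  bin 9: 6 = 6
No arrangement into 8 bins stays within capacity, so 9 is optimal.

9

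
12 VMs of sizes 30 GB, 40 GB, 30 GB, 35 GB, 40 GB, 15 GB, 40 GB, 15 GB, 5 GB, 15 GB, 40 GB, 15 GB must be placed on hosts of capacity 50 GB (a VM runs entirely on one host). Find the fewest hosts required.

Total = 40 + 40 + 40 + 40 + 35 + 30 + 30 + 15 + 15 + 15 + 15 + 5 = 320 GB.
Lower bound: ⌈320/50⌉ = 7 hosts.
A packing using 8 hosts:
  host 1: 40 + 5 = 45
  host 2: 40 = 40
  host 3: 40 = 40
  host 4: 40 = 40
  host 5: 35 + 15 = 50
  host 6: 30 + 15 = 45
  host 7: 30 + 15 = 45
  host 8: 15 = 15
No arrangement into 7 hosts stays within capacity, so 8 is optimal.

8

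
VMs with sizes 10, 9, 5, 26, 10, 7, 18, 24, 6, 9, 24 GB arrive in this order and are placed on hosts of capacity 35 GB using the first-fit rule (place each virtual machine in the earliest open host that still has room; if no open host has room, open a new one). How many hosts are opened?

  10 → host 1 (new)  [load 10/35]
  9 → host 1  [load 19/35]
  5 → host 1  [load 24/35]
  26 → host 2 (new)  [load 26/35]
  10 → host 1  [load 34/35]
  7 → host 2  [load 33/35]
  18 → host 3 (new)  [load 18/35]
  24 → host 4 (new)  [load 24/35]
  6 → host 3  [load 24/35]
  9 → host 3  [load 33/35]
  24 → host 5 (new)  [load 24/35]
5 hosts opened.

5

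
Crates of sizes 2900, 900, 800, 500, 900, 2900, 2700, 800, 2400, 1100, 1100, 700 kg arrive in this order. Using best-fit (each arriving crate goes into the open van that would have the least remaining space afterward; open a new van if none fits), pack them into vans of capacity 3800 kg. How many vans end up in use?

5

  2900 → van 1 (new)  [load 2900/3800]
  900 → van 1  [load 3800/3800]
  800 → van 2 (new)  [load 800/3800]
  500 → van 2  [load 1300/3800]
  900 → van 2  [load 2200/3800]
  2900 → van 3 (new)  [load 2900/3800]
  2700 → van 4 (new)  [load 2700/3800]
  800 → van 3  [load 3700/3800]
  2400 → van 5 (new)  [load 2400/3800]
  1100 → van 4  [load 3800/3800]
  1100 → van 5  [load 3500/3800]
  700 → van 2  [load 2900/3800]
5 vans opened.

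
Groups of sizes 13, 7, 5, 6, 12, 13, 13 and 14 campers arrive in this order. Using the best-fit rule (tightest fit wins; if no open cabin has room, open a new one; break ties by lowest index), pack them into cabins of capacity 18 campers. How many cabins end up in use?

6

  13 → cabin 1 (new)  [load 13/18]
  7 → cabin 2 (new)  [load 7/18]
  5 → cabin 1  [load 18/18]
  6 → cabin 2  [load 13/18]
  12 → cabin 3 (new)  [load 12/18]
  13 → cabin 4 (new)  [load 13/18]
  13 → cabin 5 (new)  [load 13/18]
  14 → cabin 6 (new)  [load 14/18]
6 cabins opened.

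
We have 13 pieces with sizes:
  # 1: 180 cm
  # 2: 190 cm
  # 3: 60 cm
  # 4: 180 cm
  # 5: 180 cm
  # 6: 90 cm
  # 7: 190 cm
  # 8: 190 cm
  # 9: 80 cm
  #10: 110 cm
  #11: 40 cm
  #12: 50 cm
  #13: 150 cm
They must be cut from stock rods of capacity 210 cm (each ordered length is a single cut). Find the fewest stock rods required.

9

Total = 190 + 190 + 190 + 180 + 180 + 180 + 150 + 110 + 90 + 80 + 60 + 50 + 40 = 1690 cm.
Lower bound: ⌈1690/210⌉ = 9 stock rods.
A packing using 9 stock rods:
  stock rod 1: 190 = 190
  stock rod 2: 190 = 190
  stock rod 3: 190 = 190
  stock rod 4: 180 = 180
  stock rod 5: 180 = 180
  stock rod 6: 180 = 180
  stock rod 7: 150 + 60 = 210
  stock rod 8: 110 + 90 = 200
  stock rod 9: 80 + 50 + 40 = 170
This matches the lower bound, so 9 is optimal.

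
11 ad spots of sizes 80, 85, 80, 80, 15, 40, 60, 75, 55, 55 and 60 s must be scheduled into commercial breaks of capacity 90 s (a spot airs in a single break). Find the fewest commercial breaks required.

10

Total = 85 + 80 + 80 + 80 + 75 + 60 + 60 + 55 + 55 + 40 + 15 = 685 s.
Lower bound: ⌈685/90⌉ = 8 commercial breaks.
Also, 9 ad spots each exceed 45 s, and no two of those can share a break, so at least 9 commercial breaks are needed.
A packing using 10 commercial breaks:
  break 1: 85 = 85
  break 2: 80 = 80
  break 3: 80 = 80
  break 4: 80 = 80
  break 5: 75 + 15 = 90
  break 6: 60 = 60
  break 7: 60 = 60
  break 8: 55 = 55
  break 9: 55 = 55
  break 10: 40 = 40
No arrangement into 9 commercial breaks stays within capacity, so 10 is optimal.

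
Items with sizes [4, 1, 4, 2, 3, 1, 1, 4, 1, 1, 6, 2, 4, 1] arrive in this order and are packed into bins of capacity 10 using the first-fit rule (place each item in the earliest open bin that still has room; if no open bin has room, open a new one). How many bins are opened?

  4 → bin 1 (new)  [load 4/10]
  1 → bin 1  [load 5/10]
  4 → bin 1  [load 9/10]
  2 → bin 2 (new)  [load 2/10]
  3 → bin 2  [load 5/10]
  1 → bin 1  [load 10/10]
  1 → bin 2  [load 6/10]
  4 → bin 2  [load 10/10]
  1 → bin 3 (new)  [load 1/10]
  1 → bin 3  [load 2/10]
  6 → bin 3  [load 8/10]
  2 → bin 3  [load 10/10]
  4 → bin 4 (new)  [load 4/10]
  1 → bin 4  [load 5/10]
4 bins opened.

4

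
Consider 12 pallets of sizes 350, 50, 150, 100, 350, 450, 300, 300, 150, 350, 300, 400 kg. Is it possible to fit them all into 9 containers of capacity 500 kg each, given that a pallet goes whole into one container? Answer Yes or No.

A valid assignment using 8 containers:
  container 1: 450 + 50 = 500
  container 2: 400 + 100 = 500
  container 3: 350 + 150 = 500
  container 4: 350 + 150 = 500
  container 5: 350 = 350
  container 6: 300 = 300
  container 7: 300 = 300
  container 8: 300 = 300
That uses only 8 ≤ 9, so 9 containers are enough.

Yes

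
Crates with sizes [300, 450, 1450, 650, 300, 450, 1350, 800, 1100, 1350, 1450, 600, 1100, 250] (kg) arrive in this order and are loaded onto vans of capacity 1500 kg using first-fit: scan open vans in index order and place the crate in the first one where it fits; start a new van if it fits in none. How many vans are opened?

9

  300 → van 1 (new)  [load 300/1500]
  450 → van 1  [load 750/1500]
  1450 → van 2 (new)  [load 1450/1500]
  650 → van 1  [load 1400/1500]
  300 → van 3 (new)  [load 300/1500]
  450 → van 3  [load 750/1500]
  1350 → van 4 (new)  [load 1350/1500]
  800 → van 5 (new)  [load 800/1500]
  1100 → van 6 (new)  [load 1100/1500]
  1350 → van 7 (new)  [load 1350/1500]
  1450 → van 8 (new)  [load 1450/1500]
  600 → van 3  [load 1350/1500]
  1100 → van 9 (new)  [load 1100/1500]
  250 → van 5  [load 1050/1500]
9 vans opened.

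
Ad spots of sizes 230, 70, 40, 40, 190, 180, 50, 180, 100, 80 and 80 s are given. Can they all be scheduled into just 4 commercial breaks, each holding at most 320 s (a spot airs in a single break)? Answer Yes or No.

A valid assignment using 4 commercial breaks:
  break 1: 230 + 80 = 310
  break 2: 190 + 80 + 50 = 320
  break 3: 180 + 100 + 40 = 320
  break 4: 180 + 70 + 40 = 290
Every load is within 320 s, so 4 commercial breaks suffice.

Yes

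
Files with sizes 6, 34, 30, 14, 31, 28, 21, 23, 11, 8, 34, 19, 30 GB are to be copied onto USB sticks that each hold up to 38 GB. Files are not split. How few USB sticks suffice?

9

Total = 34 + 34 + 31 + 30 + 30 + 28 + 23 + 21 + 19 + 14 + 11 + 8 + 6 = 289 GB.
Lower bound: ⌈289/38⌉ = 8 USB sticks.
A packing using 9 USB sticks:
  USB stick 1: 34 = 34
  USB stick 2: 34 = 34
  USB stick 3: 31 + 6 = 37
  USB stick 4: 30 + 8 = 38
  USB stick 5: 30 = 30
  USB stick 6: 28 = 28
  USB stick 7: 23 + 14 = 37
  USB stick 8: 21 + 11 = 32
  USB stick 9: 19 = 19
No arrangement into 8 USB sticks stays within capacity, so 9 is optimal.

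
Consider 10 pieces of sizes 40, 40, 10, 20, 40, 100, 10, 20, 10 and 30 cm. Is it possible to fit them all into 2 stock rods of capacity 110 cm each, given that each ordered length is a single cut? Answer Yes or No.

Total = 320 cm; ⌈320/110⌉ = 3.
At least 3 stock rods are required, but only 2 are allowed.

No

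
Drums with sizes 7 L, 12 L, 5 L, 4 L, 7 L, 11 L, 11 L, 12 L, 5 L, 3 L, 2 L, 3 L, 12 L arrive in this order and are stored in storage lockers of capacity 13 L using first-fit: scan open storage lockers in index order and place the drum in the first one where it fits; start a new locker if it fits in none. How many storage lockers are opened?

  7 → locker 1 (new)  [load 7/13]
  12 → locker 2 (new)  [load 12/13]
  5 → locker 1  [load 12/13]
  4 → locker 3 (new)  [load 4/13]
  7 → locker 3  [load 11/13]
  11 → locker 4 (new)  [load 11/13]
  11 → locker 5 (new)  [load 11/13]
  12 → locker 6 (new)  [load 12/13]
  5 → locker 7 (new)  [load 5/13]
  3 → locker 7  [load 8/13]
  2 → locker 3  [load 13/13]
  3 → locker 7  [load 11/13]
  12 → locker 8 (new)  [load 12/13]
8 storage lockers opened.

8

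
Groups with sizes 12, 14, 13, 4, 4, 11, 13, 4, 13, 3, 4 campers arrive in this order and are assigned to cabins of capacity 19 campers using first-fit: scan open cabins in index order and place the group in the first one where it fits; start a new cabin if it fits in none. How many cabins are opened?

6

  12 → cabin 1 (new)  [load 12/19]
  14 → cabin 2 (new)  [load 14/19]
  13 → cabin 3 (new)  [load 13/19]
  4 → cabin 1  [load 16/19]
  4 → cabin 2  [load 18/19]
  11 → cabin 4 (new)  [load 11/19]
  13 → cabin 5 (new)  [load 13/19]
  4 → cabin 3  [load 17/19]
  13 → cabin 6 (new)  [load 13/19]
  3 → cabin 1  [load 19/19]
  4 → cabin 4  [load 15/19]
6 cabins opened.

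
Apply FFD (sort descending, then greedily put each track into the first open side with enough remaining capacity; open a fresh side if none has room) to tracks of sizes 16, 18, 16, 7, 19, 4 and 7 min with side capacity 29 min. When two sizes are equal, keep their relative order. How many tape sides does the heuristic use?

4

Sorted descending: 19, 18, 16, 16, 7, 7, 4.
  19 → side 1 (new)  [load 19/29]
  18 → side 2 (new)  [load 18/29]
  16 → side 3 (new)  [load 16/29]
  16 → side 4 (new)  [load 16/29]
  7 → side 1  [load 26/29]
  7 → side 2  [load 25/29]
  4 → side 2  [load 29/29]
4 tape sides opened.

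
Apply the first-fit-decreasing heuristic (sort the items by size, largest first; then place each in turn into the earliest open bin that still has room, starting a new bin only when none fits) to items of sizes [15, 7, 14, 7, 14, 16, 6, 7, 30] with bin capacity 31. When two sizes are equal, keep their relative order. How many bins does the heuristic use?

Sorted descending: 30, 16, 15, 14, 14, 7, 7, 7, 6.
  30 → bin 1 (new)  [load 30/31]
  16 → bin 2 (new)  [load 16/31]
  15 → bin 2  [load 31/31]
  14 → bin 3 (new)  [load 14/31]
  14 → bin 3  [load 28/31]
  7 → bin 4 (new)  [load 7/31]
  7 → bin 4  [load 14/31]
  7 → bin 4  [load 21/31]
  6 → bin 4  [load 27/31]
4 bins opened.

4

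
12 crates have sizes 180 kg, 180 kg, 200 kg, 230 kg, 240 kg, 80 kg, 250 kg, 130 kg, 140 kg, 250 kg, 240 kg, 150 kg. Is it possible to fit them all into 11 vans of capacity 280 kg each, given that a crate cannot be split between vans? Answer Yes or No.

Yes

A valid assignment using 10 vans:
  van 1: 250 = 250
  van 2: 250 = 250
  van 3: 240 = 240
  van 4: 240 = 240
  van 5: 230 = 230
  van 6: 200 + 80 = 280
  van 7: 180 = 180
  van 8: 180 = 180
  van 9: 150 + 130 = 280
  van 10: 140 = 140
That uses only 10 ≤ 11, so 11 vans are enough.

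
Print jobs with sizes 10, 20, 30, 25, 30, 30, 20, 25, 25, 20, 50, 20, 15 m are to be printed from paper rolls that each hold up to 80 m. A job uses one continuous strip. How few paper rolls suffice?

4

Total = 50 + 30 + 30 + 30 + 25 + 25 + 25 + 20 + 20 + 20 + 20 + 15 + 10 = 320 m.
Lower bound: ⌈320/80⌉ = 4 paper rolls.
A packing using 4 paper rolls:
  roll 1: 50 + 30 = 80
  roll 2: 30 + 30 + 20 = 80
  roll 3: 25 + 25 + 20 + 10 = 80
  roll 4: 25 + 20 + 20 + 15 = 80
This matches the lower bound, so 4 is optimal.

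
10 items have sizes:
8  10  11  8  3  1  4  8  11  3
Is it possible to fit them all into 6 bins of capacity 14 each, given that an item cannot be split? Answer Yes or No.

Yes

A valid assignment using 6 bins:
  bin 1: 11 + 3 = 14
  bin 2: 11 + 3 = 14
  bin 3: 10 + 4 = 14
  bin 4: 8 + 1 = 9
  bin 5: 8 = 8
  bin 6: 8 = 8
Every load is within 14, so 6 bins suffice.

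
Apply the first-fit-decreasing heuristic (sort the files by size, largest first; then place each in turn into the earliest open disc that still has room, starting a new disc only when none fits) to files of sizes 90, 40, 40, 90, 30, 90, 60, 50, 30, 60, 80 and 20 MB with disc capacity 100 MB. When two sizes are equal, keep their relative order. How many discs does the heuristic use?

8

Sorted descending: 90, 90, 90, 80, 60, 60, 50, 40, 40, 30, 30, 20.
  90 → disc 1 (new)  [load 90/100]
  90 → disc 2 (new)  [load 90/100]
  90 → disc 3 (new)  [load 90/100]
  80 → disc 4 (new)  [load 80/100]
  60 → disc 5 (new)  [load 60/100]
  60 → disc 6 (new)  [load 60/100]
  50 → disc 7 (new)  [load 50/100]
  40 → disc 5  [load 100/100]
  40 → disc 6  [load 100/100]
  30 → disc 7  [load 80/100]
  30 → disc 8 (new)  [load 30/100]
  20 → disc 4  [load 100/100]
8 discs opened.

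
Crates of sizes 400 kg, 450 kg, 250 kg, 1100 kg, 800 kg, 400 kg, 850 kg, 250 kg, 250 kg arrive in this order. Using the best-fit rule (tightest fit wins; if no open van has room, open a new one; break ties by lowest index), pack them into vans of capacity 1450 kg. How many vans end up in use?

  400 → van 1 (new)  [load 400/1450]
  450 → van 1  [load 850/1450]
  250 → van 1  [load 1100/1450]
  1100 → van 2 (new)  [load 1100/1450]
  800 → van 3 (new)  [load 800/1450]
  400 → van 3  [load 1200/1450]
  850 → van 4 (new)  [load 850/1450]
  250 → van 3  [load 1450/1450]
  250 → van 1  [load 1350/1450]
4 vans opened.

4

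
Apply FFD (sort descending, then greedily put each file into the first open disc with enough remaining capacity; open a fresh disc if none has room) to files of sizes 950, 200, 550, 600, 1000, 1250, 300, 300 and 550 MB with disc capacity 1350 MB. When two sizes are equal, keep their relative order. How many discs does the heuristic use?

5

Sorted descending: 1250, 1000, 950, 600, 550, 550, 300, 300, 200.
  1250 → disc 1 (new)  [load 1250/1350]
  1000 → disc 2 (new)  [load 1000/1350]
  950 → disc 3 (new)  [load 950/1350]
  600 → disc 4 (new)  [load 600/1350]
  550 → disc 4  [load 1150/1350]
  550 → disc 5 (new)  [load 550/1350]
  300 → disc 2  [load 1300/1350]
  300 → disc 3  [load 1250/1350]
  200 → disc 4  [load 1350/1350]
5 discs opened.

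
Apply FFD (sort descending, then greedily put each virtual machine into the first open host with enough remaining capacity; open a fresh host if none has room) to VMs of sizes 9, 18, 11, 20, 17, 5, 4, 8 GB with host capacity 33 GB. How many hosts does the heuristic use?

3

Sorted descending: 20, 18, 17, 11, 9, 8, 5, 4.
  20 → host 1 (new)  [load 20/33]
  18 → host 2 (new)  [load 18/33]
  17 → host 3 (new)  [load 17/33]
  11 → host 1  [load 31/33]
  9 → host 2  [load 27/33]
  8 → host 3  [load 25/33]
  5 → host 2  [load 32/33]
  4 → host 3  [load 29/33]
3 hosts opened.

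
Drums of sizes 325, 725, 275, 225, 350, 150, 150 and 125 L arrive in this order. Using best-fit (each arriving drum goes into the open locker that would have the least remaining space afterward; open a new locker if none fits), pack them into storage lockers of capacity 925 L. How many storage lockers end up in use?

3

  325 → locker 1 (new)  [load 325/925]
  725 → locker 2 (new)  [load 725/925]
  275 → locker 1  [load 600/925]
  225 → locker 1  [load 825/925]
  350 → locker 3 (new)  [load 350/925]
  150 → locker 2  [load 875/925]
  150 → locker 3  [load 500/925]
  125 → locker 3  [load 625/925]
3 storage lockers opened.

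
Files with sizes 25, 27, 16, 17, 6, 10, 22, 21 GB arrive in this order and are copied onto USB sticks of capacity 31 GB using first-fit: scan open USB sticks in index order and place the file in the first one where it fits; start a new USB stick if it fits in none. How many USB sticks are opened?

  25 → USB stick 1 (new)  [load 25/31]
  27 → USB stick 2 (new)  [load 27/31]
  16 → USB stick 3 (new)  [load 16/31]
  17 → USB stick 4 (new)  [load 17/31]
  6 → USB stick 1  [load 31/31]
  10 → USB stick 3  [load 26/31]
  22 → USB stick 5 (new)  [load 22/31]
  21 → USB stick 6 (new)  [load 21/31]
6 USB sticks opened.

6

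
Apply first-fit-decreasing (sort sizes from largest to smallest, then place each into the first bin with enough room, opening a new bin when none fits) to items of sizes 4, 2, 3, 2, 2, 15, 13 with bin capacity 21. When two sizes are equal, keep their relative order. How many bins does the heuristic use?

2

Sorted descending: 15, 13, 4, 3, 2, 2, 2.
  15 → bin 1 (new)  [load 15/21]
  13 → bin 2 (new)  [load 13/21]
  4 → bin 1  [load 19/21]
  3 → bin 2  [load 16/21]
  2 → bin 1  [load 21/21]
  2 → bin 2  [load 18/21]
  2 → bin 2  [load 20/21]
2 bins opened.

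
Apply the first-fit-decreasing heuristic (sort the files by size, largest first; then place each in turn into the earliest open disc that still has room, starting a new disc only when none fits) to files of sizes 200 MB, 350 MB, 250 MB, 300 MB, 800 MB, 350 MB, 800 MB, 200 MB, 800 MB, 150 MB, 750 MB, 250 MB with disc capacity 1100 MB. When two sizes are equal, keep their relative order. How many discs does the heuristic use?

5

Sorted descending: 800, 800, 800, 750, 350, 350, 300, 250, 250, 200, 200, 150.
  800 → disc 1 (new)  [load 800/1100]
  800 → disc 2 (new)  [load 800/1100]
  800 → disc 3 (new)  [load 800/1100]
  750 → disc 4 (new)  [load 750/1100]
  350 → disc 4  [load 1100/1100]
  350 → disc 5 (new)  [load 350/1100]
  300 → disc 1  [load 1100/1100]
  250 → disc 2  [load 1050/1100]
  250 → disc 3  [load 1050/1100]
  200 → disc 5  [load 550/1100]
  200 → disc 5  [load 750/1100]
  150 → disc 5  [load 900/1100]
5 discs opened.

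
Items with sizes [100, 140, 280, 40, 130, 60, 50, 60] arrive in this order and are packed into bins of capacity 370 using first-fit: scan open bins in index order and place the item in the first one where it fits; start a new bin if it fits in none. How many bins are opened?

3

  100 → bin 1 (new)  [load 100/370]
  140 → bin 1  [load 240/370]
  280 → bin 2 (new)  [load 280/370]
  40 → bin 1  [load 280/370]
  130 → bin 3 (new)  [load 130/370]
  60 → bin 1  [load 340/370]
  50 → bin 2  [load 330/370]
  60 → bin 3  [load 190/370]
3 bins opened.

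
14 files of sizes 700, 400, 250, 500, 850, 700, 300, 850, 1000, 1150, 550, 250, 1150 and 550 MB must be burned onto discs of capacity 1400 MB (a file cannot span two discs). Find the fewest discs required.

7

Total = 1150 + 1150 + 1000 + 850 + 850 + 700 + 700 + 550 + 550 + 500 + 400 + 300 + 250 + 250 = 9200 MB.
Lower bound: ⌈9200/1400⌉ = 7 discs.
A packing using 7 discs:
  disc 1: 1150 + 250 = 1400
  disc 2: 1150 + 250 = 1400
  disc 3: 1000 + 400 = 1400
  disc 4: 850 + 550 = 1400
  disc 5: 850 + 550 = 1400
  disc 6: 700 + 700 = 1400
  disc 7: 500 + 300 = 800
This matches the lower bound, so 7 is optimal.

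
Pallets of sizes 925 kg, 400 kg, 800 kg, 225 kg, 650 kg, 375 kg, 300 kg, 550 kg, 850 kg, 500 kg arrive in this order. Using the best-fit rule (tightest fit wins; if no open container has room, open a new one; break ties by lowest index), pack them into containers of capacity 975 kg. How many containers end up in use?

  925 → container 1 (new)  [load 925/975]
  400 → container 2 (new)  [load 400/975]
  800 → container 3 (new)  [load 800/975]
  225 → container 2  [load 625/975]
  650 → container 4 (new)  [load 650/975]
  375 → container 5 (new)  [load 375/975]
  300 → container 4  [load 950/975]
  550 → container 5  [load 925/975]
  850 → container 6 (new)  [load 850/975]
  500 → container 7 (new)  [load 500/975]
7 containers opened.

7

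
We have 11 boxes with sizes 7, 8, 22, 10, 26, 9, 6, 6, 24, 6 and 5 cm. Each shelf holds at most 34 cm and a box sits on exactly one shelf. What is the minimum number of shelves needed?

Total = 26 + 24 + 22 + 10 + 9 + 8 + 7 + 6 + 6 + 6 + 5 = 129 cm.
Lower bound: ⌈129/34⌉ = 4 shelves.
A packing using 4 shelves:
  shelf 1: 26 + 8 = 34
  shelf 2: 24 + 10 = 34
  shelf 3: 22 + 9 = 31
  shelf 4: 7 + 6 + 6 + 6 + 5 = 30
This matches the lower bound, so 4 is optimal.

4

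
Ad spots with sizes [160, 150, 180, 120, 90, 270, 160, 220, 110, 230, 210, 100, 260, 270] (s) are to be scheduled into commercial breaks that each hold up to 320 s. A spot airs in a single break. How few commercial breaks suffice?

Total = 270 + 270 + 260 + 230 + 220 + 210 + 180 + 160 + 160 + 150 + 120 + 110 + 100 + 90 = 2530 s.
Lower bound: ⌈2530/320⌉ = 8 commercial breaks.
A packing using 9 commercial breaks:
  break 1: 270 = 270
  break 2: 270 = 270
  break 3: 260 = 260
  break 4: 230 + 90 = 320
  break 5: 220 + 100 = 320
  break 6: 210 + 110 = 320
  break 7: 180 + 120 = 300
  break 8: 160 + 160 = 320
  break 9: 150 = 150
No arrangement into 8 commercial breaks stays within capacity, so 9 is optimal.

9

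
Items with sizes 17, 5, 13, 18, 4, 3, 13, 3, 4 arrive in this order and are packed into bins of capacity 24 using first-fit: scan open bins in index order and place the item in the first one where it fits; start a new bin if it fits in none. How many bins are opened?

  17 → bin 1 (new)  [load 17/24]
  5 → bin 1  [load 22/24]
  13 → bin 2 (new)  [load 13/24]
  18 → bin 3 (new)  [load 18/24]
  4 → bin 2  [load 17/24]
  3 → bin 2  [load 20/24]
  13 → bin 4 (new)  [load 13/24]
  3 → bin 2  [load 23/24]
  4 → bin 3  [load 22/24]
4 bins opened.

4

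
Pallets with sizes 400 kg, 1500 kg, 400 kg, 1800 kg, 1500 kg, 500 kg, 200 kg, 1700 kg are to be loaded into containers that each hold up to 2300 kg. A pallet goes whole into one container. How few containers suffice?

4

Total = 1800 + 1700 + 1500 + 1500 + 500 + 400 + 400 + 200 = 8000 kg.
Lower bound: ⌈8000/2300⌉ = 4 containers.
A packing using 4 containers:
  container 1: 1800 + 500 = 2300
  container 2: 1700 + 400 + 200 = 2300
  container 3: 1500 + 400 = 1900
  container 4: 1500 = 1500
This matches the lower bound, so 4 is optimal.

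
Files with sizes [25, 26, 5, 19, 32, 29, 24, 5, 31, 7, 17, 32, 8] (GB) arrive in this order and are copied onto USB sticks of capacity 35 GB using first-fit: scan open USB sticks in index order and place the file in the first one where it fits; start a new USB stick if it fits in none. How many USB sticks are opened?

  25 → USB stick 1 (new)  [load 25/35]
  26 → USB stick 2 (new)  [load 26/35]
  5 → USB stick 1  [load 30/35]
  19 → USB stick 3 (new)  [load 19/35]
  32 → USB stick 4 (new)  [load 32/35]
  29 → USB stick 5 (new)  [load 29/35]
  24 → USB stick 6 (new)  [load 24/35]
  5 → USB stick 1  [load 35/35]
  31 → USB stick 7 (new)  [load 31/35]
  7 → USB stick 2  [load 33/35]
  17 → USB stick 8 (new)  [load 17/35]
  32 → USB stick 9 (new)  [load 32/35]
  8 → USB stick 3  [load 27/35]
9 USB sticks opened.

9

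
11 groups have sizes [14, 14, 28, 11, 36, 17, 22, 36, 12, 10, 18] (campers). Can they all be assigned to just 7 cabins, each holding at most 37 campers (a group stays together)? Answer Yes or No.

A valid assignment using 7 cabins:
  cabin 1: 36 = 36
  cabin 2: 36 = 36
  cabin 3: 28 = 28
  cabin 4: 22 + 14 = 36
  cabin 5: 18 + 17 = 35
  cabin 6: 14 + 12 + 11 = 37
  cabin 7: 10 = 10
Every load is within 37 campers, so 7 cabins suffice.

Yes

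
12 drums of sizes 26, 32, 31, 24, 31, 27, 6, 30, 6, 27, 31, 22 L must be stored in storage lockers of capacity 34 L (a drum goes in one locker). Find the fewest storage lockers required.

Total = 32 + 31 + 31 + 31 + 30 + 27 + 27 + 26 + 24 + 22 + 6 + 6 = 293 L.
Lower bound: ⌈293/34⌉ = 9 storage lockers.
Also, 10 drums each exceed 17 L, and no two of those can share a locker, so at least 10 storage lockers are needed.
A packing using 10 storage lockers:
  locker 1: 32 = 32
  locker 2: 31 = 31
  locker 3: 31 = 31
  locker 4: 31 = 31
  locker 5: 30 = 30
  locker 6: 27 + 6 = 33
  locker 7: 27 + 6 = 33
  locker 8: 26 = 26
  locker 9: 24 = 24
  locker 10: 22 = 22
This matches the lower bound, so 10 is optimal.

10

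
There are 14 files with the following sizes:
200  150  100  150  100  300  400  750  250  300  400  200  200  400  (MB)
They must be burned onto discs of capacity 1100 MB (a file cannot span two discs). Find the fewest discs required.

Total = 750 + 400 + 400 + 400 + 300 + 300 + 250 + 200 + 200 + 200 + 150 + 150 + 100 + 100 = 3900 MB.
Lower bound: ⌈3900/1100⌉ = 4 discs.
A packing using 4 discs:
  disc 1: 750 + 300 = 1050
  disc 2: 400 + 400 + 300 = 1100
  disc 3: 400 + 250 + 200 + 200 = 1050
  disc 4: 200 + 150 + 150 + 100 + 100 = 700
This matches the lower bound, so 4 is optimal.

4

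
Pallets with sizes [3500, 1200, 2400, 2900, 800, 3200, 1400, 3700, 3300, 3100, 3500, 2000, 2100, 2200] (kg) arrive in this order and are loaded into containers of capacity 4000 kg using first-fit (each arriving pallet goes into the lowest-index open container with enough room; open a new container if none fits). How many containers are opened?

  3500 → container 1 (new)  [load 3500/4000]
  1200 → container 2 (new)  [load 1200/4000]
  2400 → container 2  [load 3600/4000]
  2900 → container 3 (new)  [load 2900/4000]
  800 → container 3  [load 3700/4000]
  3200 → container 4 (new)  [load 3200/4000]
  1400 → container 5 (new)  [load 1400/4000]
  3700 → container 6 (new)  [load 3700/4000]
  3300 → container 7 (new)  [load 3300/4000]
  3100 → container 8 (new)  [load 3100/4000]
  3500 → container 9 (new)  [load 3500/4000]
  2000 → container 5  [load 3400/4000]
  2100 → container 10 (new)  [load 2100/4000]
  2200 → container 11 (new)  [load 2200/4000]
11 containers opened.

11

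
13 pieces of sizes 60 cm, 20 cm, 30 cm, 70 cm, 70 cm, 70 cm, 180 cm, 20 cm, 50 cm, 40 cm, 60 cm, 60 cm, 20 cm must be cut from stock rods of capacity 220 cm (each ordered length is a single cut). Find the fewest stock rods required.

4

Total = 180 + 70 + 70 + 70 + 60 + 60 + 60 + 50 + 40 + 30 + 20 + 20 + 20 = 750 cm.
Lower bound: ⌈750/220⌉ = 4 stock rods.
A packing using 4 stock rods:
  stock rod 1: 180 + 40 = 220
  stock rod 2: 70 + 70 + 70 = 210
  stock rod 3: 60 + 60 + 60 + 30 = 210
  stock rod 4: 50 + 20 + 20 + 20 = 110
This matches the lower bound, so 4 is optimal.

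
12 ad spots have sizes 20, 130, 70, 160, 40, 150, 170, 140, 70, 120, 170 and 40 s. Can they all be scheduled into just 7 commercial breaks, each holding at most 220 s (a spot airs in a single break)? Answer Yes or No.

A valid assignment using 7 commercial breaks:
  break 1: 170 + 40 = 210
  break 2: 170 + 40 = 210
  break 3: 160 + 20 = 180
  break 4: 150 + 70 = 220
  break 5: 140 + 70 = 210
  break 6: 130 = 130
  break 7: 120 = 120
Every load is within 220 s, so 7 commercial breaks suffice.

Yes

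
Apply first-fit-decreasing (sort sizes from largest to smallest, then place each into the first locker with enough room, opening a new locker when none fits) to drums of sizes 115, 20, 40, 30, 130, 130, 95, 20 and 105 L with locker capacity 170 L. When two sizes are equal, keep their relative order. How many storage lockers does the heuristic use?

5

Sorted descending: 130, 130, 115, 105, 95, 40, 30, 20, 20.
  130 → locker 1 (new)  [load 130/170]
  130 → locker 2 (new)  [load 130/170]
  115 → locker 3 (new)  [load 115/170]
  105 → locker 4 (new)  [load 105/170]
  95 → locker 5 (new)  [load 95/170]
  40 → locker 1  [load 170/170]
  30 → locker 2  [load 160/170]
  20 → locker 3  [load 135/170]
  20 → locker 3  [load 155/170]
5 storage lockers opened.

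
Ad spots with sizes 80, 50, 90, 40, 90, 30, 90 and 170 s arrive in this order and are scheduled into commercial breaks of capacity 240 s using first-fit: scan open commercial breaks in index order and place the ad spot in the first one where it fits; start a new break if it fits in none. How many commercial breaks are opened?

4

  80 → break 1 (new)  [load 80/240]
  50 → break 1  [load 130/240]
  90 → break 1  [load 220/240]
  40 → break 2 (new)  [load 40/240]
  90 → break 2  [load 130/240]
  30 → break 2  [load 160/240]
  90 → break 3 (new)  [load 90/240]
  170 → break 4 (new)  [load 170/240]
4 commercial breaks opened.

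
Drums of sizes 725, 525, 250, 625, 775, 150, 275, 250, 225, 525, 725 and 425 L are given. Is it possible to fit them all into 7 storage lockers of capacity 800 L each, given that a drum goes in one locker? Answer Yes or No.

Total = 5475 L; ⌈5475/800⌉ = 7.
The bound of 7 does not rule out 7, but exhaustive search shows no assignment into 7 storage lockers of capacity 800 L exists — the minimum is 8.

No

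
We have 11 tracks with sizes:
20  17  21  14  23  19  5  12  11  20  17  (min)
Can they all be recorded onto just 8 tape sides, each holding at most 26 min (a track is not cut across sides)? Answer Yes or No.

Total = 179 min; ⌈179/26⌉ = 7.
8 tracks each exceed half the capacity and cannot share a side, forcing at least 8 tape sides.
The bound of 8 does not rule out 8, but exhaustive search shows no assignment into 8 tape sides of capacity 26 min exists — the minimum is 9.

No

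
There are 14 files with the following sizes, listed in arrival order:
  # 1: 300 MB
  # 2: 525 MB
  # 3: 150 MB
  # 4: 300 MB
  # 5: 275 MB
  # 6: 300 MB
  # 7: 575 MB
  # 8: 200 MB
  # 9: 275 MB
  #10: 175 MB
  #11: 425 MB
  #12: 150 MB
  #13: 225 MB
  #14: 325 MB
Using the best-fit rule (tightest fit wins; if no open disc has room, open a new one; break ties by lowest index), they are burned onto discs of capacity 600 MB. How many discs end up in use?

8

  300 → disc 1 (new)  [load 300/600]
  525 → disc 2 (new)  [load 525/600]
  150 → disc 1  [load 450/600]
  300 → disc 3 (new)  [load 300/600]
  275 → disc 3  [load 575/600]
  300 → disc 4 (new)  [load 300/600]
  575 → disc 5 (new)  [load 575/600]
  200 → disc 4  [load 500/600]
  275 → disc 6 (new)  [load 275/600]
  175 → disc 6  [load 450/600]
  425 → disc 7 (new)  [load 425/600]
  150 → disc 1  [load 600/600]
  225 → disc 8 (new)  [load 225/600]
  325 → disc 8  [load 550/600]
8 discs opened.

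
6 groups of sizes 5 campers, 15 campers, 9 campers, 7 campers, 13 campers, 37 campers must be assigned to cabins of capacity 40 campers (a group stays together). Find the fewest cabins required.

Total = 37 + 15 + 13 + 9 + 7 + 5 = 86 campers.
Lower bound: ⌈86/40⌉ = 3 cabins.
A packing using 3 cabins:
  cabin 1: 37 = 37
  cabin 2: 15 + 13 + 9 = 37
  cabin 3: 7 + 5 = 12
This matches the lower bound, so 3 is optimal.

3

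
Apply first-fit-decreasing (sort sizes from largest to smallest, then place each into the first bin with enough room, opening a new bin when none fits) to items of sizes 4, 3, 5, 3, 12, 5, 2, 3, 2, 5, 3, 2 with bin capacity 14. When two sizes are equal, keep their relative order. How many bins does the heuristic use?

4

Sorted descending: 12, 5, 5, 5, 4, 3, 3, 3, 3, 2, 2, 2.
  12 → bin 1 (new)  [load 12/14]
  5 → bin 2 (new)  [load 5/14]
  5 → bin 2  [load 10/14]
  5 → bin 3 (new)  [load 5/14]
  4 → bin 2  [load 14/14]
  3 → bin 3  [load 8/14]
  3 → bin 3  [load 11/14]
  3 → bin 3  [load 14/14]
  3 → bin 4 (new)  [load 3/14]
  2 → bin 1  [load 14/14]
  2 → bin 4  [load 5/14]
  2 → bin 4  [load 7/14]
4 bins opened.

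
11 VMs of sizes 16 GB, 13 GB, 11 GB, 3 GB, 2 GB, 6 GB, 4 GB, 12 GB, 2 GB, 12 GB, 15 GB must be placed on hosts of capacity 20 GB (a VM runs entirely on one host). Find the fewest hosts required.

Total = 16 + 15 + 13 + 12 + 12 + 11 + 6 + 4 + 3 + 2 + 2 = 96 GB.
Lower bound: ⌈96/20⌉ = 5 hosts.
Also, 6 VMs each exceed 10 GB, and no two of those can share a host, so at least 6 hosts are needed.
A packing using 6 hosts:
  host 1: 16 + 4 = 20
  host 2: 15 + 3 + 2 = 20
  host 3: 13 + 6 = 19
  host 4: 12 + 2 = 14
  host 5: 12 = 12
  host 6: 11 = 11
This matches the lower bound, so 6 is optimal.

6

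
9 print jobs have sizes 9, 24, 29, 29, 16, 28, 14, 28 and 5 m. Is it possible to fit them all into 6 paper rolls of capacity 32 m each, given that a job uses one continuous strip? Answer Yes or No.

Total = 182 m; ⌈182/32⌉ = 6.
The bound of 6 does not rule out 6, but exhaustive search shows no assignment into 6 paper rolls of capacity 32 m exists — the minimum is 7.

No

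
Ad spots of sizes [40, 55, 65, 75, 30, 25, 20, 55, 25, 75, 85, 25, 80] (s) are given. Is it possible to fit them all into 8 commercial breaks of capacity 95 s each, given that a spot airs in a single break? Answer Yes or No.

Yes

A valid assignment using 8 commercial breaks:
  break 1: 85 = 85
  break 2: 80 = 80
  break 3: 75 + 20 = 95
  break 4: 75 = 75
  break 5: 65 + 30 = 95
  break 6: 55 + 40 = 95
  break 7: 55 + 25 = 80
  break 8: 25 + 25 = 50
Every load is within 95 s, so 8 commercial breaks suffice.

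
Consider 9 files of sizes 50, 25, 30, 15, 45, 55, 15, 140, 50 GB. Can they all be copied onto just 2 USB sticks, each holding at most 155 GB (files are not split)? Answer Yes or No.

No

Total = 425 GB; ⌈425/155⌉ = 3.
At least 3 USB sticks are required, but only 2 are allowed.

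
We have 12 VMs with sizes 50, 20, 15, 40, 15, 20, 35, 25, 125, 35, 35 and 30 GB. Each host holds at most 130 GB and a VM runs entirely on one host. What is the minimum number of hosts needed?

4

Total = 125 + 50 + 40 + 35 + 35 + 35 + 30 + 25 + 20 + 20 + 15 + 15 = 445 GB.
Lower bound: ⌈445/130⌉ = 4 hosts.
A packing using 4 hosts:
  host 1: 125 = 125
  host 2: 50 + 40 + 35 = 125
  host 3: 35 + 35 + 30 + 25 = 125
  host 4: 20 + 20 + 15 + 15 = 70
This matches the lower bound, so 4 is optimal.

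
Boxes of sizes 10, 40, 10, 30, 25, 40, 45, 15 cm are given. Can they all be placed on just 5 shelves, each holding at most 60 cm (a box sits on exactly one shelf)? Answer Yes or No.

Yes

A valid assignment using 4 shelves:
  shelf 1: 45 + 15 = 60
  shelf 2: 40 + 10 + 10 = 60
  shelf 3: 40 = 40
  shelf 4: 30 + 25 = 55
That uses only 4 ≤ 5, so 5 shelves are enough.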